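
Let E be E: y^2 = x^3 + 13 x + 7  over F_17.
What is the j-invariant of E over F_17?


Delta = -16(4 a^3 + 27 b^2) mod 17 = 13
-1728 * (4 a)^3 = -1728 * (4*13)^3 mod 17 = 6
j = 6 * 13^(-1) mod 17 = 7

j = 7 (mod 17)


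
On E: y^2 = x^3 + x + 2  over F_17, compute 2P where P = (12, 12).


k = 2 = 10_2 (binary, LSB first: 01)
Double-and-add from P = (12, 12):
  bit 0 = 0: acc unchanged = O
  bit 1 = 1: acc = O + (12, 5) = (12, 5)

2P = (12, 5)


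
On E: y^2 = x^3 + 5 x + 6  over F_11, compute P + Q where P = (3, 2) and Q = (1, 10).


P != Q, so use the chord formula.
s = (y2 - y1) / (x2 - x1) = (8) / (9) mod 11 = 7
x3 = s^2 - x1 - x2 mod 11 = 7^2 - 3 - 1 = 1
y3 = s (x1 - x3) - y1 mod 11 = 7 * (3 - 1) - 2 = 1

P + Q = (1, 1)


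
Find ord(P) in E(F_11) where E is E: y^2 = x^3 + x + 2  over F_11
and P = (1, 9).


Compute successive multiples of P until we hit O:
  1P = (1, 9)
  2P = (10, 0)
  3P = (1, 2)
  4P = O

ord(P) = 4


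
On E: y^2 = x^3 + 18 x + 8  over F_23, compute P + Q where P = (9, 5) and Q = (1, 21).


P != Q, so use the chord formula.
s = (y2 - y1) / (x2 - x1) = (16) / (15) mod 23 = 21
x3 = s^2 - x1 - x2 mod 23 = 21^2 - 9 - 1 = 17
y3 = s (x1 - x3) - y1 mod 23 = 21 * (9 - 17) - 5 = 11

P + Q = (17, 11)


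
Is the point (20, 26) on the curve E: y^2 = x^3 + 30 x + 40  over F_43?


Check whether y^2 = x^3 + 30 x + 40 (mod 43) for (x, y) = (20, 26).
LHS: y^2 = 26^2 mod 43 = 31
RHS: x^3 + 30 x + 40 = 20^3 + 30*20 + 40 mod 43 = 40
LHS != RHS

No, not on the curve


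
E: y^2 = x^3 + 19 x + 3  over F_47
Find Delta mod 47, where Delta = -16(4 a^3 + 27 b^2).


4 a^3 + 27 b^2 = 4*19^3 + 27*3^2 = 27436 + 243 = 27679
Delta = -16 * (27679) = -442864
Delta mod 47 = 17

Delta = 17 (mod 47)


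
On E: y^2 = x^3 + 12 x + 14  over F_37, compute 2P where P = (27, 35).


Doubling: s = (3 x1^2 + a) / (2 y1)
s = (3*27^2 + 12) / (2*35) mod 37 = 33
x3 = s^2 - 2 x1 mod 37 = 33^2 - 2*27 = 36
y3 = s (x1 - x3) - y1 mod 37 = 33 * (27 - 36) - 35 = 1

2P = (36, 1)


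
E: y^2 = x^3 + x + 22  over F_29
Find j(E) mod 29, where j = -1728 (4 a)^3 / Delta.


Delta = -16(4 a^3 + 27 b^2) mod 29 = 25
-1728 * (4 a)^3 = -1728 * (4*1)^3 mod 29 = 14
j = 14 * 25^(-1) mod 29 = 11

j = 11 (mod 29)


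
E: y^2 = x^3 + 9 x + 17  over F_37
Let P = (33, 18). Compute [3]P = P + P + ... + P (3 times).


k = 3 = 11_2 (binary, LSB first: 11)
Double-and-add from P = (33, 18):
  bit 0 = 1: acc = O + (33, 18) = (33, 18)
  bit 1 = 1: acc = (33, 18) + (1, 8) = (7, 4)

3P = (7, 4)


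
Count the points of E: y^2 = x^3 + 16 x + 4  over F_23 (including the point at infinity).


For each x in F_23, count y with y^2 = x^3 + 16 x + 4 mod 23:
  x = 0: RHS = 4, y in [2, 21]  -> 2 point(s)
  x = 5: RHS = 2, y in [5, 18]  -> 2 point(s)
  x = 8: RHS = 0, y in [0]  -> 1 point(s)
  x = 9: RHS = 3, y in [7, 16]  -> 2 point(s)
  x = 11: RHS = 16, y in [4, 19]  -> 2 point(s)
  x = 15: RHS = 8, y in [10, 13]  -> 2 point(s)
  x = 16: RHS = 9, y in [3, 20]  -> 2 point(s)
  x = 18: RHS = 6, y in [11, 12]  -> 2 point(s)
Affine points: 15. Add the point at infinity: total = 16.

#E(F_23) = 16


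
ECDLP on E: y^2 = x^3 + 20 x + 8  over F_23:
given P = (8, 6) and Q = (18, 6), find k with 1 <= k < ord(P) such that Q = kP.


Enumerate multiples of P until we hit Q = (18, 6):
  1P = (8, 6)
  2P = (15, 16)
  3P = (18, 6)
Match found at i = 3.

k = 3


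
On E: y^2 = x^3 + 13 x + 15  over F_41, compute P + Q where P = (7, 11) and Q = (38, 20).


P != Q, so use the chord formula.
s = (y2 - y1) / (x2 - x1) = (9) / (31) mod 41 = 36
x3 = s^2 - x1 - x2 mod 41 = 36^2 - 7 - 38 = 21
y3 = s (x1 - x3) - y1 mod 41 = 36 * (7 - 21) - 11 = 18

P + Q = (21, 18)


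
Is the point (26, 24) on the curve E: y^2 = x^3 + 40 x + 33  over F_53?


Check whether y^2 = x^3 + 40 x + 33 (mod 53) for (x, y) = (26, 24).
LHS: y^2 = 24^2 mod 53 = 46
RHS: x^3 + 40 x + 33 = 26^3 + 40*26 + 33 mod 53 = 46
LHS = RHS

Yes, on the curve


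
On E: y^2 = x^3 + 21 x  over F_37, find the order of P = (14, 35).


Compute successive multiples of P until we hit O:
  1P = (14, 35)
  2P = (34, 13)
  3P = (15, 29)
  4P = (7, 34)
  5P = (13, 18)
  6P = (3, 4)
  7P = (31, 18)
  8P = (30, 18)
  ... (continuing to 20P)
  20P = O

ord(P) = 20


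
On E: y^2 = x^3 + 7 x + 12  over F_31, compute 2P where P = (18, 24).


Doubling: s = (3 x1^2 + a) / (2 y1)
s = (3*18^2 + 7) / (2*24) mod 31 = 12
x3 = s^2 - 2 x1 mod 31 = 12^2 - 2*18 = 15
y3 = s (x1 - x3) - y1 mod 31 = 12 * (18 - 15) - 24 = 12

2P = (15, 12)


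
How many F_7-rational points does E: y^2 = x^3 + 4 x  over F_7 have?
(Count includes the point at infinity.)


For each x in F_7, count y with y^2 = x^3 + 4 x + 0 mod 7:
  x = 0: RHS = 0, y in [0]  -> 1 point(s)
  x = 2: RHS = 2, y in [3, 4]  -> 2 point(s)
  x = 3: RHS = 4, y in [2, 5]  -> 2 point(s)
  x = 6: RHS = 2, y in [3, 4]  -> 2 point(s)
Affine points: 7. Add the point at infinity: total = 8.

#E(F_7) = 8


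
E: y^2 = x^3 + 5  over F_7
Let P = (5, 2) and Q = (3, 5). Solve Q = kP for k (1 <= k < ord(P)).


Enumerate multiples of P until we hit Q = (3, 5):
  1P = (5, 2)
  2P = (6, 2)
  3P = (3, 5)
Match found at i = 3.

k = 3


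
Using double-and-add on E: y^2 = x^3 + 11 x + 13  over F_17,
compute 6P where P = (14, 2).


k = 6 = 110_2 (binary, LSB first: 011)
Double-and-add from P = (14, 2):
  bit 0 = 0: acc unchanged = O
  bit 1 = 1: acc = O + (7, 5) = (7, 5)
  bit 2 = 1: acc = (7, 5) + (16, 16) = (2, 3)

6P = (2, 3)


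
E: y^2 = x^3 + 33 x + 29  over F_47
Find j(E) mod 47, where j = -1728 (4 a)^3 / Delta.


Delta = -16(4 a^3 + 27 b^2) mod 47 = 22
-1728 * (4 a)^3 = -1728 * (4*33)^3 mod 47 = 18
j = 18 * 22^(-1) mod 47 = 35

j = 35 (mod 47)


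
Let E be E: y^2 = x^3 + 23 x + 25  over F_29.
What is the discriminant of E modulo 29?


4 a^3 + 27 b^2 = 4*23^3 + 27*25^2 = 48668 + 16875 = 65543
Delta = -16 * (65543) = -1048688
Delta mod 29 = 10

Delta = 10 (mod 29)


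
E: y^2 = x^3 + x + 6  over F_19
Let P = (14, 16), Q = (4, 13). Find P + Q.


P != Q, so use the chord formula.
s = (y2 - y1) / (x2 - x1) = (16) / (9) mod 19 = 6
x3 = s^2 - x1 - x2 mod 19 = 6^2 - 14 - 4 = 18
y3 = s (x1 - x3) - y1 mod 19 = 6 * (14 - 18) - 16 = 17

P + Q = (18, 17)


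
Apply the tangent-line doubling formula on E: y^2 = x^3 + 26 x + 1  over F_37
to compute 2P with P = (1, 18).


Doubling: s = (3 x1^2 + a) / (2 y1)
s = (3*1^2 + 26) / (2*18) mod 37 = 8
x3 = s^2 - 2 x1 mod 37 = 8^2 - 2*1 = 25
y3 = s (x1 - x3) - y1 mod 37 = 8 * (1 - 25) - 18 = 12

2P = (25, 12)


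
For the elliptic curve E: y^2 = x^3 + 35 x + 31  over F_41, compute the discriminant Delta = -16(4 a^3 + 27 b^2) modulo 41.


4 a^3 + 27 b^2 = 4*35^3 + 27*31^2 = 171500 + 25947 = 197447
Delta = -16 * (197447) = -3159152
Delta mod 41 = 21

Delta = 21 (mod 41)


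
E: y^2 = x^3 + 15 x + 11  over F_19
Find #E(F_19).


For each x in F_19, count y with y^2 = x^3 + 15 x + 11 mod 19:
  x = 0: RHS = 11, y in [7, 12]  -> 2 point(s)
  x = 2: RHS = 11, y in [7, 12]  -> 2 point(s)
  x = 3: RHS = 7, y in [8, 11]  -> 2 point(s)
  x = 8: RHS = 16, y in [4, 15]  -> 2 point(s)
  x = 9: RHS = 1, y in [1, 18]  -> 2 point(s)
  x = 11: RHS = 6, y in [5, 14]  -> 2 point(s)
  x = 12: RHS = 0, y in [0]  -> 1 point(s)
  x = 13: RHS = 9, y in [3, 16]  -> 2 point(s)
  x = 14: RHS = 1, y in [1, 18]  -> 2 point(s)
  x = 15: RHS = 1, y in [1, 18]  -> 2 point(s)
  x = 17: RHS = 11, y in [7, 12]  -> 2 point(s)
Affine points: 21. Add the point at infinity: total = 22.

#E(F_19) = 22


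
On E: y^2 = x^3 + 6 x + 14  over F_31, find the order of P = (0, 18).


Compute successive multiples of P until we hit O:
  1P = (0, 18)
  2P = (25, 14)
  3P = (3, 11)
  4P = (30, 21)
  5P = (10, 12)
  6P = (4, 3)
  7P = (12, 27)
  8P = (6, 24)
  ... (continuing to 40P)
  40P = O

ord(P) = 40


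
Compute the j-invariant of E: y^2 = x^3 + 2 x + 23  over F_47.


Delta = -16(4 a^3 + 27 b^2) mod 47 = 38
-1728 * (4 a)^3 = -1728 * (4*2)^3 mod 47 = 39
j = 39 * 38^(-1) mod 47 = 27

j = 27 (mod 47)


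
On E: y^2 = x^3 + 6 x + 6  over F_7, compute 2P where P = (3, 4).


k = 2 = 10_2 (binary, LSB first: 01)
Double-and-add from P = (3, 4):
  bit 0 = 0: acc unchanged = O
  bit 1 = 1: acc = O + (5, 0) = (5, 0)

2P = (5, 0)


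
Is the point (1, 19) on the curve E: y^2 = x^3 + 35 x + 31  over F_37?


Check whether y^2 = x^3 + 35 x + 31 (mod 37) for (x, y) = (1, 19).
LHS: y^2 = 19^2 mod 37 = 28
RHS: x^3 + 35 x + 31 = 1^3 + 35*1 + 31 mod 37 = 30
LHS != RHS

No, not on the curve


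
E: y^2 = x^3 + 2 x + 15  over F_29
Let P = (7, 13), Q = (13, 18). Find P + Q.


P != Q, so use the chord formula.
s = (y2 - y1) / (x2 - x1) = (5) / (6) mod 29 = 25
x3 = s^2 - x1 - x2 mod 29 = 25^2 - 7 - 13 = 25
y3 = s (x1 - x3) - y1 mod 29 = 25 * (7 - 25) - 13 = 1

P + Q = (25, 1)


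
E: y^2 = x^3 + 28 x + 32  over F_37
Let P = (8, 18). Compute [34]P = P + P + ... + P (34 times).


k = 34 = 100010_2 (binary, LSB first: 010001)
Double-and-add from P = (8, 18):
  bit 0 = 0: acc unchanged = O
  bit 1 = 1: acc = O + (25, 22) = (25, 22)
  bit 2 = 0: acc unchanged = (25, 22)
  bit 3 = 0: acc unchanged = (25, 22)
  bit 4 = 0: acc unchanged = (25, 22)
  bit 5 = 1: acc = (25, 22) + (6, 3) = (7, 33)

34P = (7, 33)


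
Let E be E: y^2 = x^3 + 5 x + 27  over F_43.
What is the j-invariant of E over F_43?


Delta = -16(4 a^3 + 27 b^2) mod 43 = 2
-1728 * (4 a)^3 = -1728 * (4*5)^3 mod 43 = 27
j = 27 * 2^(-1) mod 43 = 35

j = 35 (mod 43)


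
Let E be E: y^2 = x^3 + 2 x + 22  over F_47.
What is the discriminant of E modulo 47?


4 a^3 + 27 b^2 = 4*2^3 + 27*22^2 = 32 + 13068 = 13100
Delta = -16 * (13100) = -209600
Delta mod 47 = 20

Delta = 20 (mod 47)


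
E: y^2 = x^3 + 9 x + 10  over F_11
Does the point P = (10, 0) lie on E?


Check whether y^2 = x^3 + 9 x + 10 (mod 11) for (x, y) = (10, 0).
LHS: y^2 = 0^2 mod 11 = 0
RHS: x^3 + 9 x + 10 = 10^3 + 9*10 + 10 mod 11 = 0
LHS = RHS

Yes, on the curve


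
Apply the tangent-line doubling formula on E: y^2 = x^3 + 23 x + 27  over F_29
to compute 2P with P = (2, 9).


Doubling: s = (3 x1^2 + a) / (2 y1)
s = (3*2^2 + 23) / (2*9) mod 29 = 10
x3 = s^2 - 2 x1 mod 29 = 10^2 - 2*2 = 9
y3 = s (x1 - x3) - y1 mod 29 = 10 * (2 - 9) - 9 = 8

2P = (9, 8)


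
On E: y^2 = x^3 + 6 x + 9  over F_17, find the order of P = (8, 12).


Compute successive multiples of P until we hit O:
  1P = (8, 12)
  2P = (0, 3)
  3P = (10, 7)
  4P = (1, 13)
  5P = (16, 11)
  6P = (14, 10)
  7P = (14, 7)
  8P = (16, 6)
  ... (continuing to 13P)
  13P = O

ord(P) = 13


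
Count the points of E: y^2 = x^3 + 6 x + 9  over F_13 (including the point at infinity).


For each x in F_13, count y with y^2 = x^3 + 6 x + 9 mod 13:
  x = 0: RHS = 9, y in [3, 10]  -> 2 point(s)
  x = 1: RHS = 3, y in [4, 9]  -> 2 point(s)
  x = 2: RHS = 3, y in [4, 9]  -> 2 point(s)
  x = 6: RHS = 1, y in [1, 12]  -> 2 point(s)
  x = 7: RHS = 4, y in [2, 11]  -> 2 point(s)
  x = 8: RHS = 10, y in [6, 7]  -> 2 point(s)
  x = 9: RHS = 12, y in [5, 8]  -> 2 point(s)
  x = 10: RHS = 3, y in [4, 9]  -> 2 point(s)
Affine points: 16. Add the point at infinity: total = 17.

#E(F_13) = 17


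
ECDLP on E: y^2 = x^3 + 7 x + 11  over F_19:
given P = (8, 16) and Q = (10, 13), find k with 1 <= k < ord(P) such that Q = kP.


Enumerate multiples of P until we hit Q = (10, 13):
  1P = (8, 16)
  2P = (10, 6)
  3P = (7, 17)
  4P = (5, 0)
  5P = (7, 2)
  6P = (10, 13)
Match found at i = 6.

k = 6


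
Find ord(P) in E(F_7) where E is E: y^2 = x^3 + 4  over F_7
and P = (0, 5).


Compute successive multiples of P until we hit O:
  1P = (0, 5)
  2P = (0, 2)
  3P = O

ord(P) = 3


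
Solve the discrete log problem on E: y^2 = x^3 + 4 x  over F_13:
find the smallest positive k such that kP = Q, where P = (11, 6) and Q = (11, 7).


Enumerate multiples of P until we hit Q = (11, 7):
  1P = (11, 6)
  2P = (0, 0)
  3P = (11, 7)
Match found at i = 3.

k = 3


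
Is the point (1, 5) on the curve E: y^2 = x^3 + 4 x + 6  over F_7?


Check whether y^2 = x^3 + 4 x + 6 (mod 7) for (x, y) = (1, 5).
LHS: y^2 = 5^2 mod 7 = 4
RHS: x^3 + 4 x + 6 = 1^3 + 4*1 + 6 mod 7 = 4
LHS = RHS

Yes, on the curve


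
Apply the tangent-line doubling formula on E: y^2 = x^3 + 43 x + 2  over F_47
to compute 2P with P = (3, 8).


Doubling: s = (3 x1^2 + a) / (2 y1)
s = (3*3^2 + 43) / (2*8) mod 47 = 22
x3 = s^2 - 2 x1 mod 47 = 22^2 - 2*3 = 8
y3 = s (x1 - x3) - y1 mod 47 = 22 * (3 - 8) - 8 = 23

2P = (8, 23)


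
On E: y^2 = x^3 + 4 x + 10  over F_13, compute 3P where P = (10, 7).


k = 3 = 11_2 (binary, LSB first: 11)
Double-and-add from P = (10, 7):
  bit 0 = 1: acc = O + (10, 7) = (10, 7)
  bit 1 = 1: acc = (10, 7) + (5, 5) = (7, 2)

3P = (7, 2)


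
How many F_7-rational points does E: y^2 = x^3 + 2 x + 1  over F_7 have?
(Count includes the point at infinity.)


For each x in F_7, count y with y^2 = x^3 + 2 x + 1 mod 7:
  x = 0: RHS = 1, y in [1, 6]  -> 2 point(s)
  x = 1: RHS = 4, y in [2, 5]  -> 2 point(s)
Affine points: 4. Add the point at infinity: total = 5.

#E(F_7) = 5


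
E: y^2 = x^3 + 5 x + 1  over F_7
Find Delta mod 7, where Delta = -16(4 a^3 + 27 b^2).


4 a^3 + 27 b^2 = 4*5^3 + 27*1^2 = 500 + 27 = 527
Delta = -16 * (527) = -8432
Delta mod 7 = 3

Delta = 3 (mod 7)


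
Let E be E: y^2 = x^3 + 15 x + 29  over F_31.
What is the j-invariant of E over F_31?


Delta = -16(4 a^3 + 27 b^2) mod 31 = 16
-1728 * (4 a)^3 = -1728 * (4*15)^3 mod 31 = 29
j = 29 * 16^(-1) mod 31 = 27

j = 27 (mod 31)


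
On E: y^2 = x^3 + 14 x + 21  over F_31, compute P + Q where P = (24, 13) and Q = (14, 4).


P != Q, so use the chord formula.
s = (y2 - y1) / (x2 - x1) = (22) / (21) mod 31 = 4
x3 = s^2 - x1 - x2 mod 31 = 4^2 - 24 - 14 = 9
y3 = s (x1 - x3) - y1 mod 31 = 4 * (24 - 9) - 13 = 16

P + Q = (9, 16)


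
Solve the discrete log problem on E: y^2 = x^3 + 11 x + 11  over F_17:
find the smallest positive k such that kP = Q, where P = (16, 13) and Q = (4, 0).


Enumerate multiples of P until we hit Q = (4, 0):
  1P = (16, 13)
  2P = (4, 0)
Match found at i = 2.

k = 2


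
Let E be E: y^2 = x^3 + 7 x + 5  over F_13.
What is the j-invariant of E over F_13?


Delta = -16(4 a^3 + 27 b^2) mod 13 = 8
-1728 * (4 a)^3 = -1728 * (4*7)^3 mod 13 = 8
j = 8 * 8^(-1) mod 13 = 1

j = 1 (mod 13)


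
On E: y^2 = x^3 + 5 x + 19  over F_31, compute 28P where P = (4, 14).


k = 28 = 11100_2 (binary, LSB first: 00111)
Double-and-add from P = (4, 14):
  bit 0 = 0: acc unchanged = O
  bit 1 = 0: acc unchanged = O
  bit 2 = 1: acc = O + (16, 17) = (16, 17)
  bit 3 = 1: acc = (16, 17) + (27, 11) = (7, 26)
  bit 4 = 1: acc = (7, 26) + (9, 7) = (20, 20)

28P = (20, 20)


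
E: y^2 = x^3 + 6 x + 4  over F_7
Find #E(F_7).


For each x in F_7, count y with y^2 = x^3 + 6 x + 4 mod 7:
  x = 0: RHS = 4, y in [2, 5]  -> 2 point(s)
  x = 1: RHS = 4, y in [2, 5]  -> 2 point(s)
  x = 3: RHS = 0, y in [0]  -> 1 point(s)
  x = 4: RHS = 1, y in [1, 6]  -> 2 point(s)
  x = 6: RHS = 4, y in [2, 5]  -> 2 point(s)
Affine points: 9. Add the point at infinity: total = 10.

#E(F_7) = 10


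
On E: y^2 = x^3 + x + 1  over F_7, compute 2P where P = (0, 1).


Doubling: s = (3 x1^2 + a) / (2 y1)
s = (3*0^2 + 1) / (2*1) mod 7 = 4
x3 = s^2 - 2 x1 mod 7 = 4^2 - 2*0 = 2
y3 = s (x1 - x3) - y1 mod 7 = 4 * (0 - 2) - 1 = 5

2P = (2, 5)


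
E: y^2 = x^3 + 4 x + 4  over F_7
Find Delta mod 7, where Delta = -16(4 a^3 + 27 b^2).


4 a^3 + 27 b^2 = 4*4^3 + 27*4^2 = 256 + 432 = 688
Delta = -16 * (688) = -11008
Delta mod 7 = 3

Delta = 3 (mod 7)


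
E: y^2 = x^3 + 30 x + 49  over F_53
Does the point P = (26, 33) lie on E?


Check whether y^2 = x^3 + 30 x + 49 (mod 53) for (x, y) = (26, 33).
LHS: y^2 = 33^2 mod 53 = 29
RHS: x^3 + 30 x + 49 = 26^3 + 30*26 + 49 mod 53 = 14
LHS != RHS

No, not on the curve


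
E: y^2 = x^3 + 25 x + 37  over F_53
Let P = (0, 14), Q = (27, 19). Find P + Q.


P != Q, so use the chord formula.
s = (y2 - y1) / (x2 - x1) = (5) / (27) mod 53 = 10
x3 = s^2 - x1 - x2 mod 53 = 10^2 - 0 - 27 = 20
y3 = s (x1 - x3) - y1 mod 53 = 10 * (0 - 20) - 14 = 51

P + Q = (20, 51)


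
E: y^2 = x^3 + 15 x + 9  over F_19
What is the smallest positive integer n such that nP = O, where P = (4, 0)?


Compute successive multiples of P until we hit O:
  1P = (4, 0)
  2P = O

ord(P) = 2


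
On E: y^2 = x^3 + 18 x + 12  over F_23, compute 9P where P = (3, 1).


k = 9 = 1001_2 (binary, LSB first: 1001)
Double-and-add from P = (3, 1):
  bit 0 = 1: acc = O + (3, 1) = (3, 1)
  bit 1 = 0: acc unchanged = (3, 1)
  bit 2 = 0: acc unchanged = (3, 1)
  bit 3 = 1: acc = (3, 1) + (1, 10) = (22, 4)

9P = (22, 4)


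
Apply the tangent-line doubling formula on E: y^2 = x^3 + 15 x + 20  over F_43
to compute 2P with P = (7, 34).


Doubling: s = (3 x1^2 + a) / (2 y1)
s = (3*7^2 + 15) / (2*34) mod 43 = 34
x3 = s^2 - 2 x1 mod 43 = 34^2 - 2*7 = 24
y3 = s (x1 - x3) - y1 mod 43 = 34 * (7 - 24) - 34 = 33

2P = (24, 33)


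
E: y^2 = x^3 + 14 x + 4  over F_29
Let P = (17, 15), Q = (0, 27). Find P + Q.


P != Q, so use the chord formula.
s = (y2 - y1) / (x2 - x1) = (12) / (12) mod 29 = 1
x3 = s^2 - x1 - x2 mod 29 = 1^2 - 17 - 0 = 13
y3 = s (x1 - x3) - y1 mod 29 = 1 * (17 - 13) - 15 = 18

P + Q = (13, 18)


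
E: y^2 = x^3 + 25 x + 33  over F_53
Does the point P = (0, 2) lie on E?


Check whether y^2 = x^3 + 25 x + 33 (mod 53) for (x, y) = (0, 2).
LHS: y^2 = 2^2 mod 53 = 4
RHS: x^3 + 25 x + 33 = 0^3 + 25*0 + 33 mod 53 = 33
LHS != RHS

No, not on the curve


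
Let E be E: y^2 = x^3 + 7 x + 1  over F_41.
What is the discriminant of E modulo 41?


4 a^3 + 27 b^2 = 4*7^3 + 27*1^2 = 1372 + 27 = 1399
Delta = -16 * (1399) = -22384
Delta mod 41 = 2

Delta = 2 (mod 41)


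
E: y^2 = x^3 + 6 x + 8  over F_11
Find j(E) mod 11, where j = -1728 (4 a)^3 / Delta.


Delta = -16(4 a^3 + 27 b^2) mod 11 = 9
-1728 * (4 a)^3 = -1728 * (4*6)^3 mod 11 = 3
j = 3 * 9^(-1) mod 11 = 4

j = 4 (mod 11)


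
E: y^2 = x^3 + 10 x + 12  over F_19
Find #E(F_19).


For each x in F_19, count y with y^2 = x^3 + 10 x + 12 mod 19:
  x = 1: RHS = 4, y in [2, 17]  -> 2 point(s)
  x = 5: RHS = 16, y in [4, 15]  -> 2 point(s)
  x = 7: RHS = 7, y in [8, 11]  -> 2 point(s)
  x = 11: RHS = 9, y in [3, 16]  -> 2 point(s)
  x = 12: RHS = 17, y in [6, 13]  -> 2 point(s)
  x = 18: RHS = 1, y in [1, 18]  -> 2 point(s)
Affine points: 12. Add the point at infinity: total = 13.

#E(F_19) = 13


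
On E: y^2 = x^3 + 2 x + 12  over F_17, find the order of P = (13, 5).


Compute successive multiples of P until we hit O:
  1P = (13, 5)
  2P = (16, 14)
  3P = (14, 9)
  4P = (6, 6)
  5P = (6, 11)
  6P = (14, 8)
  7P = (16, 3)
  8P = (13, 12)
  ... (continuing to 9P)
  9P = O

ord(P) = 9


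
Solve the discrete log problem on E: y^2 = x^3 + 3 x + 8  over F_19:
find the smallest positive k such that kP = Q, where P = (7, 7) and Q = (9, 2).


Enumerate multiples of P until we hit Q = (9, 2):
  1P = (7, 7)
  2P = (12, 10)
  3P = (11, 2)
  4P = (18, 2)
  5P = (3, 5)
  6P = (14, 18)
  7P = (9, 17)
  8P = (9, 2)
Match found at i = 8.

k = 8


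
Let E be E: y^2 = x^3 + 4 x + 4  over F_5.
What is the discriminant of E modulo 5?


4 a^3 + 27 b^2 = 4*4^3 + 27*4^2 = 256 + 432 = 688
Delta = -16 * (688) = -11008
Delta mod 5 = 2

Delta = 2 (mod 5)


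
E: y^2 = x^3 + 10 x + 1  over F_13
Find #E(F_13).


For each x in F_13, count y with y^2 = x^3 + 10 x + 1 mod 13:
  x = 0: RHS = 1, y in [1, 12]  -> 2 point(s)
  x = 1: RHS = 12, y in [5, 8]  -> 2 point(s)
  x = 2: RHS = 3, y in [4, 9]  -> 2 point(s)
  x = 4: RHS = 1, y in [1, 12]  -> 2 point(s)
  x = 6: RHS = 4, y in [2, 11]  -> 2 point(s)
  x = 9: RHS = 1, y in [1, 12]  -> 2 point(s)
  x = 10: RHS = 9, y in [3, 10]  -> 2 point(s)
  x = 11: RHS = 12, y in [5, 8]  -> 2 point(s)
  x = 12: RHS = 3, y in [4, 9]  -> 2 point(s)
Affine points: 18. Add the point at infinity: total = 19.

#E(F_13) = 19


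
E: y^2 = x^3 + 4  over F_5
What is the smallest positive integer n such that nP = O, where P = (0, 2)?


Compute successive multiples of P until we hit O:
  1P = (0, 2)
  2P = (0, 3)
  3P = O

ord(P) = 3


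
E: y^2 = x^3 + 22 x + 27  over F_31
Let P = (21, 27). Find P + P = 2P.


Doubling: s = (3 x1^2 + a) / (2 y1)
s = (3*21^2 + 22) / (2*27) mod 31 = 14
x3 = s^2 - 2 x1 mod 31 = 14^2 - 2*21 = 30
y3 = s (x1 - x3) - y1 mod 31 = 14 * (21 - 30) - 27 = 2

2P = (30, 2)


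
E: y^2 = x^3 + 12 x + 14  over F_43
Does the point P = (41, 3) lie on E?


Check whether y^2 = x^3 + 12 x + 14 (mod 43) for (x, y) = (41, 3).
LHS: y^2 = 3^2 mod 43 = 9
RHS: x^3 + 12 x + 14 = 41^3 + 12*41 + 14 mod 43 = 25
LHS != RHS

No, not on the curve


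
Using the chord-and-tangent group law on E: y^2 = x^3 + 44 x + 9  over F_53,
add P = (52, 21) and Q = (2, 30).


P != Q, so use the chord formula.
s = (y2 - y1) / (x2 - x1) = (9) / (3) mod 53 = 3
x3 = s^2 - x1 - x2 mod 53 = 3^2 - 52 - 2 = 8
y3 = s (x1 - x3) - y1 mod 53 = 3 * (52 - 8) - 21 = 5

P + Q = (8, 5)


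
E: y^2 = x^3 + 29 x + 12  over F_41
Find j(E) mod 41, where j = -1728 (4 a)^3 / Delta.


Delta = -16(4 a^3 + 27 b^2) mod 41 = 4
-1728 * (4 a)^3 = -1728 * (4*29)^3 mod 41 = 8
j = 8 * 4^(-1) mod 41 = 2

j = 2 (mod 41)


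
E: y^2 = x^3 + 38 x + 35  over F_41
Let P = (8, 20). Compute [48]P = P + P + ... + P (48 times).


k = 48 = 110000_2 (binary, LSB first: 000011)
Double-and-add from P = (8, 20):
  bit 0 = 0: acc unchanged = O
  bit 1 = 0: acc unchanged = O
  bit 2 = 0: acc unchanged = O
  bit 3 = 0: acc unchanged = O
  bit 4 = 1: acc = O + (13, 26) = (13, 26)
  bit 5 = 1: acc = (13, 26) + (25, 28) = (11, 29)

48P = (11, 29)


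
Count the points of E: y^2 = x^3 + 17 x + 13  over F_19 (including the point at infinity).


For each x in F_19, count y with y^2 = x^3 + 17 x + 13 mod 19:
  x = 2: RHS = 17, y in [6, 13]  -> 2 point(s)
  x = 7: RHS = 0, y in [0]  -> 1 point(s)
  x = 10: RHS = 5, y in [9, 10]  -> 2 point(s)
  x = 11: RHS = 11, y in [7, 12]  -> 2 point(s)
  x = 12: RHS = 7, y in [8, 11]  -> 2 point(s)
  x = 16: RHS = 11, y in [7, 12]  -> 2 point(s)
  x = 17: RHS = 9, y in [3, 16]  -> 2 point(s)
Affine points: 13. Add the point at infinity: total = 14.

#E(F_19) = 14


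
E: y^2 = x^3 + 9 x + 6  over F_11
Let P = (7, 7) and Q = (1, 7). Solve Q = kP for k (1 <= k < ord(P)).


Enumerate multiples of P until we hit Q = (1, 7):
  1P = (7, 7)
  2P = (6, 1)
  3P = (1, 7)
Match found at i = 3.

k = 3


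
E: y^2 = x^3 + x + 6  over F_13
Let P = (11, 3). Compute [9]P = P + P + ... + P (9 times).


k = 9 = 1001_2 (binary, LSB first: 1001)
Double-and-add from P = (11, 3):
  bit 0 = 1: acc = O + (11, 3) = (11, 3)
  bit 1 = 0: acc unchanged = (11, 3)
  bit 2 = 0: acc unchanged = (11, 3)
  bit 3 = 1: acc = (11, 3) + (9, 9) = (2, 9)

9P = (2, 9)


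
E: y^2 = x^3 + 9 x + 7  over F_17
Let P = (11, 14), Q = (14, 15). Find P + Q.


P != Q, so use the chord formula.
s = (y2 - y1) / (x2 - x1) = (1) / (3) mod 17 = 6
x3 = s^2 - x1 - x2 mod 17 = 6^2 - 11 - 14 = 11
y3 = s (x1 - x3) - y1 mod 17 = 6 * (11 - 11) - 14 = 3

P + Q = (11, 3)


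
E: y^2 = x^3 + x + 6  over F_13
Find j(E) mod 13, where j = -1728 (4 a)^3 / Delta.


Delta = -16(4 a^3 + 27 b^2) mod 13 = 10
-1728 * (4 a)^3 = -1728 * (4*1)^3 mod 13 = 12
j = 12 * 10^(-1) mod 13 = 9

j = 9 (mod 13)


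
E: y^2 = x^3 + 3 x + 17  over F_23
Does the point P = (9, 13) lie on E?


Check whether y^2 = x^3 + 3 x + 17 (mod 23) for (x, y) = (9, 13).
LHS: y^2 = 13^2 mod 23 = 8
RHS: x^3 + 3 x + 17 = 9^3 + 3*9 + 17 mod 23 = 14
LHS != RHS

No, not on the curve


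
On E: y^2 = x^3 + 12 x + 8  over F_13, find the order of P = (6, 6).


Compute successive multiples of P until we hit O:
  1P = (6, 6)
  2P = (10, 6)
  3P = (10, 7)
  4P = (6, 7)
  5P = O

ord(P) = 5


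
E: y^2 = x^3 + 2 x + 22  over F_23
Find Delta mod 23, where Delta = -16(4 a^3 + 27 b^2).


4 a^3 + 27 b^2 = 4*2^3 + 27*22^2 = 32 + 13068 = 13100
Delta = -16 * (13100) = -209600
Delta mod 23 = 22

Delta = 22 (mod 23)


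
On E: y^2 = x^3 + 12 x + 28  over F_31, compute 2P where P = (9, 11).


Doubling: s = (3 x1^2 + a) / (2 y1)
s = (3*9^2 + 12) / (2*11) mod 31 = 13
x3 = s^2 - 2 x1 mod 31 = 13^2 - 2*9 = 27
y3 = s (x1 - x3) - y1 mod 31 = 13 * (9 - 27) - 11 = 3

2P = (27, 3)


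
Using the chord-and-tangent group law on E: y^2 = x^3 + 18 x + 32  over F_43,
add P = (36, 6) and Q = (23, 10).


P != Q, so use the chord formula.
s = (y2 - y1) / (x2 - x1) = (4) / (30) mod 43 = 3
x3 = s^2 - x1 - x2 mod 43 = 3^2 - 36 - 23 = 36
y3 = s (x1 - x3) - y1 mod 43 = 3 * (36 - 36) - 6 = 37

P + Q = (36, 37)


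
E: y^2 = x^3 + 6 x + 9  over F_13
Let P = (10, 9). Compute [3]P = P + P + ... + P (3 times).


k = 3 = 11_2 (binary, LSB first: 11)
Double-and-add from P = (10, 9):
  bit 0 = 1: acc = O + (10, 9) = (10, 9)
  bit 1 = 1: acc = (10, 9) + (9, 8) = (8, 6)

3P = (8, 6)


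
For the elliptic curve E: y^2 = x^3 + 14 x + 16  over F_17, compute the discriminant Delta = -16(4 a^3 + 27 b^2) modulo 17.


4 a^3 + 27 b^2 = 4*14^3 + 27*16^2 = 10976 + 6912 = 17888
Delta = -16 * (17888) = -286208
Delta mod 17 = 4

Delta = 4 (mod 17)


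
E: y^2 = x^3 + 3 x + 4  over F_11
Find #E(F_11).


For each x in F_11, count y with y^2 = x^3 + 3 x + 4 mod 11:
  x = 0: RHS = 4, y in [2, 9]  -> 2 point(s)
  x = 4: RHS = 3, y in [5, 6]  -> 2 point(s)
  x = 5: RHS = 1, y in [1, 10]  -> 2 point(s)
  x = 7: RHS = 5, y in [4, 7]  -> 2 point(s)
  x = 8: RHS = 1, y in [1, 10]  -> 2 point(s)
  x = 9: RHS = 1, y in [1, 10]  -> 2 point(s)
  x = 10: RHS = 0, y in [0]  -> 1 point(s)
Affine points: 13. Add the point at infinity: total = 14.

#E(F_11) = 14


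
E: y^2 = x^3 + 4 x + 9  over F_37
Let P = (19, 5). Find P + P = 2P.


Doubling: s = (3 x1^2 + a) / (2 y1)
s = (3*19^2 + 4) / (2*5) mod 37 = 31
x3 = s^2 - 2 x1 mod 37 = 31^2 - 2*19 = 35
y3 = s (x1 - x3) - y1 mod 37 = 31 * (19 - 35) - 5 = 17

2P = (35, 17)


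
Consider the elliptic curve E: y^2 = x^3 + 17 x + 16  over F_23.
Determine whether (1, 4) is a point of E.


Check whether y^2 = x^3 + 17 x + 16 (mod 23) for (x, y) = (1, 4).
LHS: y^2 = 4^2 mod 23 = 16
RHS: x^3 + 17 x + 16 = 1^3 + 17*1 + 16 mod 23 = 11
LHS != RHS

No, not on the curve


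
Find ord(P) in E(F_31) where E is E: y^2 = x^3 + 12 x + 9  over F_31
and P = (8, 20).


Compute successive multiples of P until we hit O:
  1P = (8, 20)
  2P = (19, 20)
  3P = (4, 11)
  4P = (26, 17)
  5P = (22, 3)
  6P = (2, 17)
  7P = (29, 16)
  8P = (14, 21)
  ... (continuing to 19P)
  19P = O

ord(P) = 19


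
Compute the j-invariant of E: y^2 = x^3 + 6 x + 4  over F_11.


Delta = -16(4 a^3 + 27 b^2) mod 11 = 10
-1728 * (4 a)^3 = -1728 * (4*6)^3 mod 11 = 3
j = 3 * 10^(-1) mod 11 = 8

j = 8 (mod 11)


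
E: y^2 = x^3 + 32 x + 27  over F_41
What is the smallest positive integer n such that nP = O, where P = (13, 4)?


Compute successive multiples of P until we hit O:
  1P = (13, 4)
  2P = (13, 37)
  3P = O

ord(P) = 3


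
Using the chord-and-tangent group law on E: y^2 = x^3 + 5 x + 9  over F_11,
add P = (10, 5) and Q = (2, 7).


P != Q, so use the chord formula.
s = (y2 - y1) / (x2 - x1) = (2) / (3) mod 11 = 8
x3 = s^2 - x1 - x2 mod 11 = 8^2 - 10 - 2 = 8
y3 = s (x1 - x3) - y1 mod 11 = 8 * (10 - 8) - 5 = 0

P + Q = (8, 0)


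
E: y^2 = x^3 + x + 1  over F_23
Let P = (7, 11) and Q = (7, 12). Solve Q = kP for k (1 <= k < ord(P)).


Enumerate multiples of P until we hit Q = (7, 12):
  1P = (7, 11)
  2P = (17, 20)
  3P = (12, 19)
  4P = (13, 7)
  5P = (6, 19)
  6P = (5, 19)
  7P = (4, 0)
  8P = (5, 4)
  9P = (6, 4)
  10P = (13, 16)
  11P = (12, 4)
  12P = (17, 3)
  13P = (7, 12)
Match found at i = 13.

k = 13


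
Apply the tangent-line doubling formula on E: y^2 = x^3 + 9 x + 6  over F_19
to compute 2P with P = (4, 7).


Doubling: s = (3 x1^2 + a) / (2 y1)
s = (3*4^2 + 9) / (2*7) mod 19 = 0
x3 = s^2 - 2 x1 mod 19 = 0^2 - 2*4 = 11
y3 = s (x1 - x3) - y1 mod 19 = 0 * (4 - 11) - 7 = 12

2P = (11, 12)


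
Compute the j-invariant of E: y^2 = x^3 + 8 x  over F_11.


Delta = -16(4 a^3 + 27 b^2) mod 11 = 1
-1728 * (4 a)^3 = -1728 * (4*8)^3 mod 11 = 1
j = 1 * 1^(-1) mod 11 = 1

j = 1 (mod 11)


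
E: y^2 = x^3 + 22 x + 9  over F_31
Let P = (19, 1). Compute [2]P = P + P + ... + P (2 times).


k = 2 = 10_2 (binary, LSB first: 01)
Double-and-add from P = (19, 1):
  bit 0 = 0: acc unchanged = O
  bit 1 = 1: acc = O + (0, 3) = (0, 3)

2P = (0, 3)


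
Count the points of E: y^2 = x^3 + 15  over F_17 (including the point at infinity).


For each x in F_17, count y with y^2 = x^3 + 0 x + 15 mod 17:
  x = 0: RHS = 15, y in [7, 10]  -> 2 point(s)
  x = 1: RHS = 16, y in [4, 13]  -> 2 point(s)
  x = 3: RHS = 8, y in [5, 12]  -> 2 point(s)
  x = 5: RHS = 4, y in [2, 15]  -> 2 point(s)
  x = 7: RHS = 1, y in [1, 16]  -> 2 point(s)
  x = 8: RHS = 0, y in [0]  -> 1 point(s)
  x = 9: RHS = 13, y in [8, 9]  -> 2 point(s)
  x = 12: RHS = 9, y in [3, 14]  -> 2 point(s)
  x = 13: RHS = 2, y in [6, 11]  -> 2 point(s)
Affine points: 17. Add the point at infinity: total = 18.

#E(F_17) = 18


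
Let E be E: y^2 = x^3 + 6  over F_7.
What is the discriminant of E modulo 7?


4 a^3 + 27 b^2 = 4*0^3 + 27*6^2 = 0 + 972 = 972
Delta = -16 * (972) = -15552
Delta mod 7 = 2

Delta = 2 (mod 7)


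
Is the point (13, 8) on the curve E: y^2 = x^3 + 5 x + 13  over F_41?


Check whether y^2 = x^3 + 5 x + 13 (mod 41) for (x, y) = (13, 8).
LHS: y^2 = 8^2 mod 41 = 23
RHS: x^3 + 5 x + 13 = 13^3 + 5*13 + 13 mod 41 = 20
LHS != RHS

No, not on the curve


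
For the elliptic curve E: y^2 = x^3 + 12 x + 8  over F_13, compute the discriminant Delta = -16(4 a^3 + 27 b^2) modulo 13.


4 a^3 + 27 b^2 = 4*12^3 + 27*8^2 = 6912 + 1728 = 8640
Delta = -16 * (8640) = -138240
Delta mod 13 = 2

Delta = 2 (mod 13)


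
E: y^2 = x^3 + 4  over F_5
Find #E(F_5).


For each x in F_5, count y with y^2 = x^3 + 0 x + 4 mod 5:
  x = 0: RHS = 4, y in [2, 3]  -> 2 point(s)
  x = 1: RHS = 0, y in [0]  -> 1 point(s)
  x = 3: RHS = 1, y in [1, 4]  -> 2 point(s)
Affine points: 5. Add the point at infinity: total = 6.

#E(F_5) = 6


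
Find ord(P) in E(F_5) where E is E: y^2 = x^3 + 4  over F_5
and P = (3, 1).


Compute successive multiples of P until we hit O:
  1P = (3, 1)
  2P = (0, 2)
  3P = (1, 0)
  4P = (0, 3)
  5P = (3, 4)
  6P = O

ord(P) = 6


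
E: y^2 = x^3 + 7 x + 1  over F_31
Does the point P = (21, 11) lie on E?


Check whether y^2 = x^3 + 7 x + 1 (mod 31) for (x, y) = (21, 11).
LHS: y^2 = 11^2 mod 31 = 28
RHS: x^3 + 7 x + 1 = 21^3 + 7*21 + 1 mod 31 = 16
LHS != RHS

No, not on the curve


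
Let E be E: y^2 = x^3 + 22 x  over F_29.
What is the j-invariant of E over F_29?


Delta = -16(4 a^3 + 27 b^2) mod 29 = 28
-1728 * (4 a)^3 = -1728 * (4*22)^3 mod 29 = 12
j = 12 * 28^(-1) mod 29 = 17

j = 17 (mod 29)


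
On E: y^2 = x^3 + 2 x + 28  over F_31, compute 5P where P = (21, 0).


k = 5 = 101_2 (binary, LSB first: 101)
Double-and-add from P = (21, 0):
  bit 0 = 1: acc = O + (21, 0) = (21, 0)
  bit 1 = 0: acc unchanged = (21, 0)
  bit 2 = 1: acc = (21, 0) + O = (21, 0)

5P = (21, 0)


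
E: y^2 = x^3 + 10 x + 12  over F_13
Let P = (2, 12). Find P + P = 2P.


Doubling: s = (3 x1^2 + a) / (2 y1)
s = (3*2^2 + 10) / (2*12) mod 13 = 2
x3 = s^2 - 2 x1 mod 13 = 2^2 - 2*2 = 0
y3 = s (x1 - x3) - y1 mod 13 = 2 * (2 - 0) - 12 = 5

2P = (0, 5)


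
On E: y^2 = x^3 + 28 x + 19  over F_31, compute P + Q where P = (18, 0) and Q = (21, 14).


P != Q, so use the chord formula.
s = (y2 - y1) / (x2 - x1) = (14) / (3) mod 31 = 15
x3 = s^2 - x1 - x2 mod 31 = 15^2 - 18 - 21 = 0
y3 = s (x1 - x3) - y1 mod 31 = 15 * (18 - 0) - 0 = 22

P + Q = (0, 22)


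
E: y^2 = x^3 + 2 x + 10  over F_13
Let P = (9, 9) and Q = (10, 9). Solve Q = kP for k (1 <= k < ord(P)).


Enumerate multiples of P until we hit Q = (10, 9):
  1P = (9, 9)
  2P = (4, 2)
  3P = (3, 2)
  4P = (2, 10)
  5P = (6, 11)
  6P = (10, 9)
Match found at i = 6.

k = 6


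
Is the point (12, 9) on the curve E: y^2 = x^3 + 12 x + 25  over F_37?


Check whether y^2 = x^3 + 12 x + 25 (mod 37) for (x, y) = (12, 9).
LHS: y^2 = 9^2 mod 37 = 7
RHS: x^3 + 12 x + 25 = 12^3 + 12*12 + 25 mod 37 = 10
LHS != RHS

No, not on the curve


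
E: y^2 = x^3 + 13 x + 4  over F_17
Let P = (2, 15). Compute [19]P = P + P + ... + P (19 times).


k = 19 = 10011_2 (binary, LSB first: 11001)
Double-and-add from P = (2, 15):
  bit 0 = 1: acc = O + (2, 15) = (2, 15)
  bit 1 = 1: acc = (2, 15) + (0, 15) = (15, 2)
  bit 2 = 0: acc unchanged = (15, 2)
  bit 3 = 0: acc unchanged = (15, 2)
  bit 4 = 1: acc = (15, 2) + (11, 13) = (6, 3)

19P = (6, 3)


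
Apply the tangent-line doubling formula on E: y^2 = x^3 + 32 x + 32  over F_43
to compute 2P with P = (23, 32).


Doubling: s = (3 x1^2 + a) / (2 y1)
s = (3*23^2 + 32) / (2*32) mod 43 = 30
x3 = s^2 - 2 x1 mod 43 = 30^2 - 2*23 = 37
y3 = s (x1 - x3) - y1 mod 43 = 30 * (23 - 37) - 32 = 21

2P = (37, 21)


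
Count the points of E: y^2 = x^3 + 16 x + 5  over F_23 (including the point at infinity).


For each x in F_23, count y with y^2 = x^3 + 16 x + 5 mod 23:
  x = 4: RHS = 18, y in [8, 15]  -> 2 point(s)
  x = 5: RHS = 3, y in [7, 16]  -> 2 point(s)
  x = 6: RHS = 18, y in [8, 15]  -> 2 point(s)
  x = 7: RHS = 0, y in [0]  -> 1 point(s)
  x = 8: RHS = 1, y in [1, 22]  -> 2 point(s)
  x = 9: RHS = 4, y in [2, 21]  -> 2 point(s)
  x = 12: RHS = 16, y in [4, 19]  -> 2 point(s)
  x = 13: RHS = 18, y in [8, 15]  -> 2 point(s)
  x = 14: RHS = 6, y in [11, 12]  -> 2 point(s)
  x = 15: RHS = 9, y in [3, 20]  -> 2 point(s)
Affine points: 19. Add the point at infinity: total = 20.

#E(F_23) = 20


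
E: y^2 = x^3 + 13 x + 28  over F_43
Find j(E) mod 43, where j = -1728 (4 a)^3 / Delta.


Delta = -16(4 a^3 + 27 b^2) mod 43 = 25
-1728 * (4 a)^3 = -1728 * (4*13)^3 mod 43 = 16
j = 16 * 25^(-1) mod 43 = 23

j = 23 (mod 43)


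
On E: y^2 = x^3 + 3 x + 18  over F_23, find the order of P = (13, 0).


Compute successive multiples of P until we hit O:
  1P = (13, 0)
  2P = O

ord(P) = 2


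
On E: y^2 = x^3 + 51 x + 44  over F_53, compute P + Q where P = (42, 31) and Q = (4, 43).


P != Q, so use the chord formula.
s = (y2 - y1) / (x2 - x1) = (12) / (15) mod 53 = 22
x3 = s^2 - x1 - x2 mod 53 = 22^2 - 42 - 4 = 14
y3 = s (x1 - x3) - y1 mod 53 = 22 * (42 - 14) - 31 = 2

P + Q = (14, 2)


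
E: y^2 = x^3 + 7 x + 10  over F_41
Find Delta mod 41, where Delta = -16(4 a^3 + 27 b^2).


4 a^3 + 27 b^2 = 4*7^3 + 27*10^2 = 1372 + 2700 = 4072
Delta = -16 * (4072) = -65152
Delta mod 41 = 38

Delta = 38 (mod 41)


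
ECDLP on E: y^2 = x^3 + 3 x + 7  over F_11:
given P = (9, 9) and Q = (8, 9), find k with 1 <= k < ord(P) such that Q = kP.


Enumerate multiples of P until we hit Q = (8, 9):
  1P = (9, 9)
  2P = (5, 9)
  3P = (8, 2)
  4P = (10, 6)
  5P = (1, 0)
  6P = (10, 5)
  7P = (8, 9)
Match found at i = 7.

k = 7


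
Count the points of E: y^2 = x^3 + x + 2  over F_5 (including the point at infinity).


For each x in F_5, count y with y^2 = x^3 + 1 x + 2 mod 5:
  x = 1: RHS = 4, y in [2, 3]  -> 2 point(s)
  x = 4: RHS = 0, y in [0]  -> 1 point(s)
Affine points: 3. Add the point at infinity: total = 4.

#E(F_5) = 4


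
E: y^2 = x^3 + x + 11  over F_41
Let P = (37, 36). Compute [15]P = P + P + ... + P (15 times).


k = 15 = 1111_2 (binary, LSB first: 1111)
Double-and-add from P = (37, 36):
  bit 0 = 1: acc = O + (37, 36) = (37, 36)
  bit 1 = 1: acc = (37, 36) + (7, 22) = (22, 12)
  bit 2 = 1: acc = (22, 12) + (19, 1) = (18, 30)
  bit 3 = 1: acc = (18, 30) + (2, 29) = (17, 29)

15P = (17, 29)


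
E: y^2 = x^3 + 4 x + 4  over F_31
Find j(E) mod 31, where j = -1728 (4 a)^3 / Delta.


Delta = -16(4 a^3 + 27 b^2) mod 31 = 28
-1728 * (4 a)^3 = -1728 * (4*4)^3 mod 31 = 1
j = 1 * 28^(-1) mod 31 = 10

j = 10 (mod 31)


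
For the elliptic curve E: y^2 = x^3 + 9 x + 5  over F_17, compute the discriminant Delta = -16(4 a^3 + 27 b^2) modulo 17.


4 a^3 + 27 b^2 = 4*9^3 + 27*5^2 = 2916 + 675 = 3591
Delta = -16 * (3591) = -57456
Delta mod 17 = 4

Delta = 4 (mod 17)


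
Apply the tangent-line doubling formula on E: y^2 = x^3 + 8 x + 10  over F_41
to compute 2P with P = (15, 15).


Doubling: s = (3 x1^2 + a) / (2 y1)
s = (3*15^2 + 8) / (2*15) mod 41 = 5
x3 = s^2 - 2 x1 mod 41 = 5^2 - 2*15 = 36
y3 = s (x1 - x3) - y1 mod 41 = 5 * (15 - 36) - 15 = 3

2P = (36, 3)


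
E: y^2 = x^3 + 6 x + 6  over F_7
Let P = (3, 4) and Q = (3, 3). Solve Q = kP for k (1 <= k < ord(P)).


Enumerate multiples of P until we hit Q = (3, 3):
  1P = (3, 4)
  2P = (5, 0)
  3P = (3, 3)
Match found at i = 3.

k = 3


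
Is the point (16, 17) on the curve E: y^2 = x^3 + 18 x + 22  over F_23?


Check whether y^2 = x^3 + 18 x + 22 (mod 23) for (x, y) = (16, 17).
LHS: y^2 = 17^2 mod 23 = 13
RHS: x^3 + 18 x + 22 = 16^3 + 18*16 + 22 mod 23 = 13
LHS = RHS

Yes, on the curve


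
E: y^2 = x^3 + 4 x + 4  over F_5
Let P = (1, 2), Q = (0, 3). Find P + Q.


P != Q, so use the chord formula.
s = (y2 - y1) / (x2 - x1) = (1) / (4) mod 5 = 4
x3 = s^2 - x1 - x2 mod 5 = 4^2 - 1 - 0 = 0
y3 = s (x1 - x3) - y1 mod 5 = 4 * (1 - 0) - 2 = 2

P + Q = (0, 2)


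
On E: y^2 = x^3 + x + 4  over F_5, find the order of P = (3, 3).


Compute successive multiples of P until we hit O:
  1P = (3, 3)
  2P = (3, 2)
  3P = O

ord(P) = 3


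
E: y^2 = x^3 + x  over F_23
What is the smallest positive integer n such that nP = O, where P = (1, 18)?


Compute successive multiples of P until we hit O:
  1P = (1, 18)
  2P = (0, 0)
  3P = (1, 5)
  4P = O

ord(P) = 4


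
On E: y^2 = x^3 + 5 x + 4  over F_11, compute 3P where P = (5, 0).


k = 3 = 11_2 (binary, LSB first: 11)
Double-and-add from P = (5, 0):
  bit 0 = 1: acc = O + (5, 0) = (5, 0)
  bit 1 = 1: acc = (5, 0) + O = (5, 0)

3P = (5, 0)


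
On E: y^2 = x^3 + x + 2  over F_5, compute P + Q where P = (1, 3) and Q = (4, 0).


P != Q, so use the chord formula.
s = (y2 - y1) / (x2 - x1) = (2) / (3) mod 5 = 4
x3 = s^2 - x1 - x2 mod 5 = 4^2 - 1 - 4 = 1
y3 = s (x1 - x3) - y1 mod 5 = 4 * (1 - 1) - 3 = 2

P + Q = (1, 2)


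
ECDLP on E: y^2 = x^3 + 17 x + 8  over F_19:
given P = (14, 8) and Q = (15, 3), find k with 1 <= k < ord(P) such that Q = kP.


Enumerate multiples of P until we hit Q = (15, 3):
  1P = (14, 8)
  2P = (11, 14)
  3P = (17, 17)
  4P = (16, 5)
  5P = (15, 3)
Match found at i = 5.

k = 5


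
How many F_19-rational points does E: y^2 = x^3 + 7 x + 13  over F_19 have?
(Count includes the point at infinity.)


For each x in F_19, count y with y^2 = x^3 + 7 x + 13 mod 19:
  x = 2: RHS = 16, y in [4, 15]  -> 2 point(s)
  x = 3: RHS = 4, y in [2, 17]  -> 2 point(s)
  x = 6: RHS = 5, y in [9, 10]  -> 2 point(s)
  x = 7: RHS = 6, y in [5, 14]  -> 2 point(s)
  x = 8: RHS = 11, y in [7, 12]  -> 2 point(s)
  x = 9: RHS = 7, y in [8, 11]  -> 2 point(s)
  x = 10: RHS = 0, y in [0]  -> 1 point(s)
  x = 12: RHS = 1, y in [1, 18]  -> 2 point(s)
  x = 14: RHS = 5, y in [9, 10]  -> 2 point(s)
  x = 15: RHS = 16, y in [4, 15]  -> 2 point(s)
  x = 18: RHS = 5, y in [9, 10]  -> 2 point(s)
Affine points: 21. Add the point at infinity: total = 22.

#E(F_19) = 22


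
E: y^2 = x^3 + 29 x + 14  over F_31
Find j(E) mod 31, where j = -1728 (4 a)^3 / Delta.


Delta = -16(4 a^3 + 27 b^2) mod 31 = 5
-1728 * (4 a)^3 = -1728 * (4*29)^3 mod 31 = 27
j = 27 * 5^(-1) mod 31 = 24

j = 24 (mod 31)


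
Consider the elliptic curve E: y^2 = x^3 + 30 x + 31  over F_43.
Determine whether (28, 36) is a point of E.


Check whether y^2 = x^3 + 30 x + 31 (mod 43) for (x, y) = (28, 36).
LHS: y^2 = 36^2 mod 43 = 6
RHS: x^3 + 30 x + 31 = 28^3 + 30*28 + 31 mod 43 = 33
LHS != RHS

No, not on the curve


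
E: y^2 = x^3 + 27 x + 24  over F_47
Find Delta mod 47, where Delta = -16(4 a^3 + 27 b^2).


4 a^3 + 27 b^2 = 4*27^3 + 27*24^2 = 78732 + 15552 = 94284
Delta = -16 * (94284) = -1508544
Delta mod 47 = 15

Delta = 15 (mod 47)
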